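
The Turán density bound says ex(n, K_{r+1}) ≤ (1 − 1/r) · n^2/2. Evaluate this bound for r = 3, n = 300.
Turán density bound = (2/3) · 300^2/2 = 30000

Turán's theorem: ex(n, K_{r+1}) is achieved by the complete r-partite Turán graph T(n, r) with parts as balanced as possible, and is at most (1 − 1/r) · n^2/2. For r = 3, n = 300: the density bound is (2/3) · 90000/2 = 30000. Since 3 ∣ 300, the Turán graph T(300, 3) has parts of equal size 100, and its edge count e(T(300, 3)) = 30000 attains the density bound exactly.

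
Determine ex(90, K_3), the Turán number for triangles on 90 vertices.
ex(90, K_3) = ⌊90^2/4⌋ = 2025

Mantel (1907): a triangle-free graph on n vertices has at most ⌊n^2/4⌋ edges, with equality for the complete bipartite graph K_{⌊n/2⌋, ⌈n/2⌉}. For n = 90: ⌊90^2/4⌋ = ⌊8100/4⌋ = 2025. The extremal graph is K_{45, 45}, which has 45·45 = 2025 edges.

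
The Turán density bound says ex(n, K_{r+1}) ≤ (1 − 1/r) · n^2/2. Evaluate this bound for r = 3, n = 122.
Turán density bound = (2/3) · 122^2/2 = 14884/3 ≈ 4961.3333

Turán's theorem: ex(n, K_{r+1}) is achieved by the complete r-partite Turán graph T(n, r) with parts as balanced as possible, and is at most (1 − 1/r) · n^2/2. For r = 3, n = 122: the density bound is (2/3) · 14884/2 = 14884/3 ≈ 4961.3333. The integer-valued extremum is e(T(122, 3)) = 4961, which is strictly less than the density bound 14884/3 since 3 ∤ 122 (the parts of T(122, 3) cannot all be equal).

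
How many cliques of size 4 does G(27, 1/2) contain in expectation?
E[# K_4] = C(27, 4) · (1/2)^C(4, 2) = 17550 / 2^6 = 8775/32 = 274.21875

For each 4-subset S of vertices (there are C(27, 4) = 17550 such S), let X_S = 1 if S induces a K_4 (all C(4, 2) = 6 edges present). Then P(X_S = 1) = (1/2)^6 = 1/64. By linearity of expectation, E[# K_4] = C(27, 4) · (1/2)^6 = 17550 / 64 = 8775/32 = 274.21875.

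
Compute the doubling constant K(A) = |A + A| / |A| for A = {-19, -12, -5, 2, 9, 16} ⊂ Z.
K = |A + A| / |A| = 11/6

Enumerate A + A = {a + b : a, b ∈ A}. With |A| = 6, there are |A|^2 = 36 ordered sum pairs; collecting distinct values, A + A = {-38, -31, -24, -17, -10, -3, 4, 11, 18, 25, 32}, so |A + A| = 11. Thus K = 11/6. Here |A + A| = 2|A| − 1 = 11, the minimum possible — so K = 11/6 is minimal, which holds iff A is an arithmetic progression.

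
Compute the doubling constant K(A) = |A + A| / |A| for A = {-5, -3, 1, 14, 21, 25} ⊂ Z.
K = |A + A| / |A| = 20/6 = 10/3

Enumerate A + A = {a + b : a, b ∈ A}. With |A| = 6, there are |A|^2 = 36 ordered sum pairs; collecting distinct values, A + A = {-10, -8, -6, -4, -2, 2, 9, 11, 15, 16, 18, 20, 22, 26, 28, 35, 39, 42, 46, 50}, so |A + A| = 20. Thus K = 20/6 = 10/3. For comparison, the minimum possible |A + A| over all 6-element sets is 2·6 − 1 = 11 (so min K = 11/6), attained only by arithmetic progressions.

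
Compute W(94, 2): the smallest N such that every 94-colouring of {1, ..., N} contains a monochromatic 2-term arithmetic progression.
W(94, 2) = 94 + 1 = 95

A 2-term AP is any pair of integers, so a monochromatic 2-AP exists iff some colour is used at least twice. With 94 colours, the colouring i ↦ i on {1, ..., 94} uses each colour once, avoiding any monochromatic pair, so W(94, 2) > 94. For {1, ..., 95}, pigeonhole forces two integers of the same colour, which form a monochromatic 2-AP. Hence W(94, 2) = 95.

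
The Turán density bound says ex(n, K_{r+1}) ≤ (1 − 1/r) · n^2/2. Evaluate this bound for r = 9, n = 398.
Turán density bound = (8/9) · 398^2/2 = 633616/9 ≈ 70401.7778

Turán's theorem: ex(n, K_{r+1}) is achieved by the complete r-partite Turán graph T(n, r) with parts as balanced as possible, and is at most (1 − 1/r) · n^2/2. For r = 9, n = 398: the density bound is (8/9) · 158404/2 = 633616/9 ≈ 70401.7778. The integer-valued extremum is e(T(398, 9)) = 70401, which is strictly less than the density bound 633616/9 since 9 ∤ 398 (the parts of T(398, 9) cannot all be equal).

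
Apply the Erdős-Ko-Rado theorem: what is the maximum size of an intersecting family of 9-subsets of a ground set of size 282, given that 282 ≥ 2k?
max |F| = C(281, 8) = 871896500955975

Erdős-Ko-Rado (1961): when n ≥ 2k, max |F| = C(n−1, k−1). The bound is attained by the star {A : i ∈ A} for any fixed i ∈ [n]. Here C(282−1, 9−1) = C(281, 8) = 871896500955975.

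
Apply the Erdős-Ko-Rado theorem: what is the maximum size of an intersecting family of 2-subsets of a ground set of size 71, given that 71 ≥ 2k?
max |F| = C(70, 1) = 70

Erdős-Ko-Rado (1961): when n ≥ 2k, max |F| = C(n−1, k−1). The bound is attained by the star {A : i ∈ A} for any fixed i ∈ [n]. Here C(71−1, 2−1) = C(70, 1) = 70.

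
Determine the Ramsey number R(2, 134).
R(2, 134) = 134

R(2, k) = k for all k ≥ 2: in a 2-colouring of K_k, either some edge is red (a red K_2) or all edges are blue (a blue K_k). And K_{133} coloured all-blue has no blue K_134, so R(2, 134) > 133. Hence R(2, 134) = 134.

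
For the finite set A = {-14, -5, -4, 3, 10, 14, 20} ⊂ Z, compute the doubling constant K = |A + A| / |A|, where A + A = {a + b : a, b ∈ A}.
K = |A + A| / |A| = 26/7

Enumerate A + A = {a + b : a, b ∈ A}. With |A| = 7, there are |A|^2 = 49 ordered sum pairs; collecting distinct values, A + A = {-28, -19, -18, -11, -10, -9, -8, -4, -2, -1, 0, 5, 6, 9, 10, 13, 15, 16, 17, 20, 23, 24, 28, 30, 34, 40}, so |A + A| = 26. Thus K = 26/7. For comparison, the minimum possible |A + A| over all 7-element sets is 2·7 − 1 = 13 (so min K = 13/7), attained only by arithmetic progressions.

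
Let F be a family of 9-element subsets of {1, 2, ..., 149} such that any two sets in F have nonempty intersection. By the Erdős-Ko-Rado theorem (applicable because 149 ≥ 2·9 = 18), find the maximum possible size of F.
max |F| = C(148, 8) = 4709614623714

The Erdős-Ko-Rado theorem states: for n ≥ 2k, an intersecting family of k-subsets of an n-element set has size at most C(n − 1, k − 1), with equality for 'star' families {A ⊆ [n] : |A| = k, i ∈ A} (fix an element i). For n = 149, k = 9: C(148, 8) = 4709614623714.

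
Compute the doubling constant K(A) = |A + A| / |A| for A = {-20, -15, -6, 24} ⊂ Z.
K = |A + A| / |A| = 10/4 = 5/2

Enumerate A + A = {a + b : a, b ∈ A}. With |A| = 4, there are |A|^2 = 16 ordered sum pairs; collecting distinct values, A + A = {-40, -35, -30, -26, -21, -12, 4, 9, 18, 48}, so |A + A| = 10. Thus K = 10/4 = 5/2. For comparison, the minimum possible |A + A| over all 4-element sets is 2·4 − 1 = 7 (so min K = 7/4), attained only by arithmetic progressions.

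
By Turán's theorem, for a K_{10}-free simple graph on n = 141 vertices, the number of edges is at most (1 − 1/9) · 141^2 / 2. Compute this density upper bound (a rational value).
Turán density bound = (8/9) · 141^2/2 = 8836

Turán's theorem: ex(n, K_{r+1}) is achieved by the complete r-partite Turán graph T(n, r) with parts as balanced as possible, and is at most (1 − 1/r) · n^2/2. For r = 9, n = 141: the density bound is (8/9) · 19881/2 = 8836. The integer-valued extremum is e(T(141, 9)) = 8835, which is strictly less than the density bound 8836 since 9 ∤ 141 (the parts of T(141, 9) cannot all be equal).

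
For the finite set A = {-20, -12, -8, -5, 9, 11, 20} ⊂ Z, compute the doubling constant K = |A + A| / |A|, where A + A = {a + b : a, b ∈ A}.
K = |A + A| / |A| = 28/7 = 4

Enumerate A + A = {a + b : a, b ∈ A}. With |A| = 7, there are |A|^2 = 49 ordered sum pairs; collecting distinct values, A + A = {-40, -32, -28, -25, -24, -20, -17, -16, -13, -11, -10, -9, -3, -1, 0, 1, 3, 4, 6, 8, 12, 15, 18, 20, 22, 29, 31, 40}, so |A + A| = 28. Thus K = 28/7 = 4. For comparison, the minimum possible |A + A| over all 7-element sets is 2·7 − 1 = 13 (so min K = 13/7), attained only by arithmetic progressions.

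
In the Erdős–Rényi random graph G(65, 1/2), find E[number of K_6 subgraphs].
E[# K_6] = C(65, 6) · (1/2)^C(6, 2) = 82598880 / 2^15 = 2581215/1024 ≈ 2520.717773

For each 6-subset S of vertices (there are C(65, 6) = 82598880 such S), let X_S = 1 if S induces a K_6 (all C(6, 2) = 15 edges present). Then P(X_S = 1) = (1/2)^15 = 1/32768. By linearity of expectation, E[# K_6] = C(65, 6) · (1/2)^15 = 82598880 / 32768 = 2581215/1024 ≈ 2520.717773.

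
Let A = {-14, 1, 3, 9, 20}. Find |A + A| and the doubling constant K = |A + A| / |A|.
K = |A + A| / |A| = 14/5

Enumerate A + A = {a + b : a, b ∈ A}. With |A| = 5, there are |A|^2 = 25 ordered sum pairs; collecting distinct values, A + A = {-28, -13, -11, -5, 2, 4, 6, 10, 12, 18, 21, 23, 29, 40}, so |A + A| = 14. Thus K = 14/5. For comparison, the minimum possible |A + A| over all 5-element sets is 2·5 − 1 = 9 (so min K = 9/5), attained only by arithmetic progressions.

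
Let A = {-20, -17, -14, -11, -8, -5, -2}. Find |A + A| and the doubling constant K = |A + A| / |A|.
K = |A + A| / |A| = 13/7

Enumerate A + A = {a + b : a, b ∈ A}. With |A| = 7, there are |A|^2 = 49 ordered sum pairs; collecting distinct values, A + A = {-40, -37, -34, -31, -28, -25, -22, -19, -16, -13, -10, -7, -4}, so |A + A| = 13. Thus K = 13/7. Here |A + A| = 2|A| − 1 = 13, the minimum possible — so K = 13/7 is minimal, which holds iff A is an arithmetic progression.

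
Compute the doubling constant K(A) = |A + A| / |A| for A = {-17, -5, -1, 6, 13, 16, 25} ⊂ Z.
K = |A + A| / |A| = 26/7

Enumerate A + A = {a + b : a, b ∈ A}. With |A| = 7, there are |A|^2 = 49 ordered sum pairs; collecting distinct values, A + A = {-34, -22, -18, -11, -10, -6, -4, -2, -1, 1, 5, 8, 11, 12, 15, 19, 20, 22, 24, 26, 29, 31, 32, 38, 41, 50}, so |A + A| = 26. Thus K = 26/7. For comparison, the minimum possible |A + A| over all 7-element sets is 2·7 − 1 = 13 (so min K = 13/7), attained only by arithmetic progressions.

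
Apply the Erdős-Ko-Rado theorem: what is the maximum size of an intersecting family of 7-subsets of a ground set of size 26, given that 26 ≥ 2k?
max |F| = C(25, 6) = 177100

Erdős-Ko-Rado (1961): when n ≥ 2k, max |F| = C(n−1, k−1). The bound is attained by the star {A : i ∈ A} for any fixed i ∈ [n]. Here C(26−1, 7−1) = C(25, 6) = 177100.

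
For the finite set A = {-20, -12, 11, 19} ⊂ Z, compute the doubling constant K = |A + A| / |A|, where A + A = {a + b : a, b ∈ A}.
K = |A + A| / |A| = 9/4

Enumerate A + A = {a + b : a, b ∈ A}. With |A| = 4, there are |A|^2 = 16 ordered sum pairs; collecting distinct values, A + A = {-40, -32, -24, -9, -1, 7, 22, 30, 38}, so |A + A| = 9. Thus K = 9/4. For comparison, the minimum possible |A + A| over all 4-element sets is 2·4 − 1 = 7 (so min K = 7/4), attained only by arithmetic progressions.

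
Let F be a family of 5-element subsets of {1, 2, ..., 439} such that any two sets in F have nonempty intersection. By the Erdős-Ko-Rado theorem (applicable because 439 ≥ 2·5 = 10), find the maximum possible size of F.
max |F| = C(438, 4) = 1512585915

The Erdős-Ko-Rado theorem states: for n ≥ 2k, an intersecting family of k-subsets of an n-element set has size at most C(n − 1, k − 1), with equality for 'star' families {A ⊆ [n] : |A| = k, i ∈ A} (fix an element i). For n = 439, k = 5: C(438, 4) = 1512585915.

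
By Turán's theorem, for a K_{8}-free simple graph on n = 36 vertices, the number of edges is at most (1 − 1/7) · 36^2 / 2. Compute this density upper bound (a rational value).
Turán density bound = (6/7) · 36^2/2 = 3888/7 ≈ 555.4286

Turán's theorem: ex(n, K_{r+1}) is achieved by the complete r-partite Turán graph T(n, r) with parts as balanced as possible, and is at most (1 − 1/r) · n^2/2. For r = 7, n = 36: the density bound is (6/7) · 1296/2 = 3888/7 ≈ 555.4286. The integer-valued extremum is e(T(36, 7)) = 555, which is strictly less than the density bound 3888/7 since 7 ∤ 36 (the parts of T(36, 7) cannot all be equal).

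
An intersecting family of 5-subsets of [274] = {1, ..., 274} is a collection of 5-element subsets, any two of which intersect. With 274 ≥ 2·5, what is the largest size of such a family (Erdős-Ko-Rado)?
max |F| = C(273, 4) = 226387980

The Erdős-Ko-Rado theorem states: for n ≥ 2k, an intersecting family of k-subsets of an n-element set has size at most C(n − 1, k − 1), with equality for 'star' families {A ⊆ [n] : |A| = k, i ∈ A} (fix an element i). For n = 274, k = 5: C(273, 4) = 226387980.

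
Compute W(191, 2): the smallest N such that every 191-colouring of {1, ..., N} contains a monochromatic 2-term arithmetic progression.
W(191, 2) = 191 + 1 = 192

A 2-term AP is any pair of integers, so a monochromatic 2-AP exists iff some colour is used at least twice. With 191 colours, the colouring i ↦ i on {1, ..., 191} uses each colour once, avoiding any monochromatic pair, so W(191, 2) > 191. For {1, ..., 192}, pigeonhole forces two integers of the same colour, which form a monochromatic 2-AP. Hence W(191, 2) = 192.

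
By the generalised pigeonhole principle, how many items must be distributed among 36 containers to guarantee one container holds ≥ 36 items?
n = (36 − 1)·36 + 1 = 1261

By the generalised pigeonhole principle, to guarantee some box contains ≥ r objects we need more than (r − 1) · k objects total. Threshold: n = (r − 1) · k + 1. With r = 36 and k = 36: n = 35 · 36 + 1 = 1260 + 1 = 1261. For n = 1260 = 35 · 36, we can put exactly 35 objects in every box, avoiding 36 in any single one — so 1261 is tight.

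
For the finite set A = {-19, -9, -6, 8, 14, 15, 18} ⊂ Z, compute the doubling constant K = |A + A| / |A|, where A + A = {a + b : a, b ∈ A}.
K = |A + A| / |A| = 26/7

Enumerate A + A = {a + b : a, b ∈ A}. With |A| = 7, there are |A|^2 = 49 ordered sum pairs; collecting distinct values, A + A = {-38, -28, -25, -18, -15, -12, -11, -5, -4, -1, 2, 5, 6, 8, 9, 12, 16, 22, 23, 26, 28, 29, 30, 32, 33, 36}, so |A + A| = 26. Thus K = 26/7. For comparison, the minimum possible |A + A| over all 7-element sets is 2·7 − 1 = 13 (so min K = 13/7), attained only by arithmetic progressions.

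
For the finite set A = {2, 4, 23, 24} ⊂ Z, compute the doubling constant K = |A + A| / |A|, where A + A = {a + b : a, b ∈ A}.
K = |A + A| / |A| = 10/4 = 5/2

Enumerate A + A = {a + b : a, b ∈ A}. With |A| = 4, there are |A|^2 = 16 ordered sum pairs; collecting distinct values, A + A = {4, 6, 8, 25, 26, 27, 28, 46, 47, 48}, so |A + A| = 10. Thus K = 10/4 = 5/2. For comparison, the minimum possible |A + A| over all 4-element sets is 2·4 − 1 = 7 (so min K = 7/4), attained only by arithmetic progressions.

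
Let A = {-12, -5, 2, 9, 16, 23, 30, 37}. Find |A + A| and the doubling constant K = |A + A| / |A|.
K = |A + A| / |A| = 15/8

Enumerate A + A = {a + b : a, b ∈ A}. With |A| = 8, there are |A|^2 = 64 ordered sum pairs; collecting distinct values, A + A = {-24, -17, -10, -3, 4, 11, 18, 25, 32, 39, 46, 53, 60, 67, 74}, so |A + A| = 15. Thus K = 15/8. Here |A + A| = 2|A| − 1 = 15, the minimum possible — so K = 15/8 is minimal, which holds iff A is an arithmetic progression.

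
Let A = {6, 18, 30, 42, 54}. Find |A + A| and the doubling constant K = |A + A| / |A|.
K = |A + A| / |A| = 9/5

Enumerate A + A = {a + b : a, b ∈ A}. With |A| = 5, there are |A|^2 = 25 ordered sum pairs; collecting distinct values, A + A = {12, 24, 36, 48, 60, 72, 84, 96, 108}, so |A + A| = 9. Thus K = 9/5. Here |A + A| = 2|A| − 1 = 9, the minimum possible — so K = 9/5 is minimal, which holds iff A is an arithmetic progression.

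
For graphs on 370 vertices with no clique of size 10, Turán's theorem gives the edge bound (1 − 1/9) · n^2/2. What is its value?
Turán density bound = (8/9) · 370^2/2 = 547600/9 ≈ 60844.4444

Turán's theorem: ex(n, K_{r+1}) is achieved by the complete r-partite Turán graph T(n, r) with parts as balanced as possible, and is at most (1 − 1/r) · n^2/2. For r = 9, n = 370: the density bound is (8/9) · 136900/2 = 547600/9 ≈ 60844.4444. The integer-valued extremum is e(T(370, 9)) = 60844, which is strictly less than the density bound 547600/9 since 9 ∤ 370 (the parts of T(370, 9) cannot all be equal).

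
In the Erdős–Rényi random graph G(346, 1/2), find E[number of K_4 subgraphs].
E[# K_4] = C(346, 4) · (1/2)^C(4, 2) = 586862710 / 2^6 = 293431355/32 = 9169729.84375

For each 4-subset S of vertices (there are C(346, 4) = 586862710 such S), let X_S = 1 if S induces a K_4 (all C(4, 2) = 6 edges present). Then P(X_S = 1) = (1/2)^6 = 1/64. By linearity of expectation, E[# K_4] = C(346, 4) · (1/2)^6 = 586862710 / 64 = 293431355/32 = 9169729.84375.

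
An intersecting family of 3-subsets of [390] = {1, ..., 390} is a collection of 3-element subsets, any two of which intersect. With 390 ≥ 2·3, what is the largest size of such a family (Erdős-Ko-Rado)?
max |F| = C(389, 2) = 75466

The Erdős-Ko-Rado theorem states: for n ≥ 2k, an intersecting family of k-subsets of an n-element set has size at most C(n − 1, k − 1), with equality for 'star' families {A ⊆ [n] : |A| = k, i ∈ A} (fix an element i). For n = 390, k = 3: C(389, 2) = 75466.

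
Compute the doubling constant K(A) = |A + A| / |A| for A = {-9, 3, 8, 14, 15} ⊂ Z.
K = |A + A| / |A| = 14/5

Enumerate A + A = {a + b : a, b ∈ A}. With |A| = 5, there are |A|^2 = 25 ordered sum pairs; collecting distinct values, A + A = {-18, -6, -1, 5, 6, 11, 16, 17, 18, 22, 23, 28, 29, 30}, so |A + A| = 14. Thus K = 14/5. For comparison, the minimum possible |A + A| over all 5-element sets is 2·5 − 1 = 9 (so min K = 9/5), attained only by arithmetic progressions.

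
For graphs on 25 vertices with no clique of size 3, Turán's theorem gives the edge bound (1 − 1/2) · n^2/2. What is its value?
Turán density bound = (1/2) · 25^2/2 = 625/4 ≈ 156.25

Turán's theorem: ex(n, K_{r+1}) is achieved by the complete r-partite Turán graph T(n, r) with parts as balanced as possible, and is at most (1 − 1/r) · n^2/2. For r = 2, n = 25: the density bound is (1/2) · 625/2 = 625/4 ≈ 156.25. The integer-valued extremum is e(T(25, 2)) = 156, which is strictly less than the density bound 625/4 since 2 ∤ 25 (the parts of T(25, 2) cannot all be equal).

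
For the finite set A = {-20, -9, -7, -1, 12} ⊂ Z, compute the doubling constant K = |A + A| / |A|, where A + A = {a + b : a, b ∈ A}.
K = |A + A| / |A| = 14/5

Enumerate A + A = {a + b : a, b ∈ A}. With |A| = 5, there are |A|^2 = 25 ordered sum pairs; collecting distinct values, A + A = {-40, -29, -27, -21, -18, -16, -14, -10, -8, -2, 3, 5, 11, 24}, so |A + A| = 14. Thus K = 14/5. For comparison, the minimum possible |A + A| over all 5-element sets is 2·5 − 1 = 9 (so min K = 9/5), attained only by arithmetic progressions.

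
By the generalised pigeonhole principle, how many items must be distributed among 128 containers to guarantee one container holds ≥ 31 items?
n = (31 − 1)·128 + 1 = 3841

By the generalised pigeonhole principle, to guarantee some box contains ≥ r objects we need more than (r − 1) · k objects total. Threshold: n = (r − 1) · k + 1. With r = 31 and k = 128: n = 30 · 128 + 1 = 3840 + 1 = 3841. For n = 3840 = 30 · 128, we can put exactly 30 objects in every box, avoiding 31 in any single one — so 3841 is tight.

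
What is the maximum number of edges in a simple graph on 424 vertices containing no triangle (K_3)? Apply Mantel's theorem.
ex(424, K_3) = ⌊424^2/4⌋ = 44944

Mantel (1907): a triangle-free graph on n vertices has at most ⌊n^2/4⌋ edges, with equality for the complete bipartite graph K_{⌊n/2⌋, ⌈n/2⌉}. For n = 424: ⌊424^2/4⌋ = ⌊179776/4⌋ = 44944. The extremal graph is K_{212, 212}, which has 212·212 = 44944 edges.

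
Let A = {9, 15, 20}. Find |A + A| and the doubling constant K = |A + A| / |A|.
K = |A + A| / |A| = 6/3 = 2

Enumerate A + A = {a + b : a, b ∈ A}. With |A| = 3, there are |A|^2 = 9 ordered sum pairs; collecting distinct values, A + A = {18, 24, 29, 30, 35, 40}, so |A + A| = 6. Thus K = 6/3 = 2. For comparison, the minimum possible |A + A| over all 3-element sets is 2·3 − 1 = 5 (so min K = 5/3), attained only by arithmetic progressions.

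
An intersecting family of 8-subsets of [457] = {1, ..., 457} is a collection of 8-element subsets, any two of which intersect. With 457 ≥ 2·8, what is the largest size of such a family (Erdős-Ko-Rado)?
max |F| = C(456, 7) = 776653400694600

The Erdős-Ko-Rado theorem states: for n ≥ 2k, an intersecting family of k-subsets of an n-element set has size at most C(n − 1, k − 1), with equality for 'star' families {A ⊆ [n] : |A| = k, i ∈ A} (fix an element i). For n = 457, k = 8: C(456, 7) = 776653400694600.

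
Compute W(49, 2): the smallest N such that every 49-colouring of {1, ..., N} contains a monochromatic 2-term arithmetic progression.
W(49, 2) = 49 + 1 = 50

A 2-term AP is any pair of integers, so a monochromatic 2-AP exists iff some colour is used at least twice. With 49 colours, the colouring i ↦ i on {1, ..., 49} uses each colour once, avoiding any monochromatic pair, so W(49, 2) > 49. For {1, ..., 50}, pigeonhole forces two integers of the same colour, which form a monochromatic 2-AP. Hence W(49, 2) = 50.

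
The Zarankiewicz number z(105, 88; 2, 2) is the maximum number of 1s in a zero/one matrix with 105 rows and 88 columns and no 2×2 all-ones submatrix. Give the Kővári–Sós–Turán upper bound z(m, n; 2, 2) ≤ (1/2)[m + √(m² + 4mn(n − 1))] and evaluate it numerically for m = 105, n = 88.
z(105, 88; 2, 2) ≤ (1/2)[105 + √(105² + 4·105·88·87)] = (1/2)[105 + √3226545] = 950.6293

Kővári–Sós–Turán: let r_1, ..., r_105 be the row sums and z = Σ r_i the total number of 1s. Each pair of columns can share at most one row with both entries 1 (else a 2×2 all-ones block appears), so Σ_i C(r_i, 2) ≤ C(88, 2) = 3828. By convexity Σ_i C(r_i, 2) ≥ 105·C(z/105, 2) = z(z − 105)/(2·105), giving z² − 105z − 105·88·87 ≤ 0 and hence z ≤ (1/2)[105 + √(11025 + 4·803880)] = (1/2)[105 + √3226545] ≈ (1/2)(105 + 1796.2586) = 950.6293.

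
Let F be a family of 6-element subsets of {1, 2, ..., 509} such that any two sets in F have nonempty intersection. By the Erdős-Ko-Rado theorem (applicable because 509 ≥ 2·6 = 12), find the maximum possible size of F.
max |F| = C(508, 5) = 276415795656

The Erdős-Ko-Rado theorem states: for n ≥ 2k, an intersecting family of k-subsets of an n-element set has size at most C(n − 1, k − 1), with equality for 'star' families {A ⊆ [n] : |A| = k, i ∈ A} (fix an element i). For n = 509, k = 6: C(508, 5) = 276415795656.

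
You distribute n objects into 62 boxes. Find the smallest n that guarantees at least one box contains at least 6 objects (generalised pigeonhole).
n = (6 − 1)·62 + 1 = 311

By the generalised pigeonhole principle, to guarantee some box contains ≥ r objects we need more than (r − 1) · k objects total. Threshold: n = (r − 1) · k + 1. With r = 6 and k = 62: n = 5 · 62 + 1 = 310 + 1 = 311. For n = 310 = 5 · 62, we can put exactly 5 objects in every box, avoiding 6 in any single one — so 311 is tight.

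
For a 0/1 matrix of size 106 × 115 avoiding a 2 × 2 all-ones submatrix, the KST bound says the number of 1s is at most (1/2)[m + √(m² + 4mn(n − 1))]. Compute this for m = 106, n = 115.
z(106, 115; 2, 2) ≤ (1/2)[106 + √(106² + 4·106·115·114)] = (1/2)[106 + √5569876] = 1233.0292

Kővári–Sós–Turán: let r_1, ..., r_106 be the row sums and z = Σ r_i the total number of 1s. Each pair of columns can share at most one row with both entries 1 (else a 2×2 all-ones block appears), so Σ_i C(r_i, 2) ≤ C(115, 2) = 6555. By convexity Σ_i C(r_i, 2) ≥ 106·C(z/106, 2) = z(z − 106)/(2·106), giving z² − 106z − 106·115·114 ≤ 0 and hence z ≤ (1/2)[106 + √(11236 + 4·1389660)] = (1/2)[106 + √5569876] ≈ (1/2)(106 + 2360.0585) = 1233.0292.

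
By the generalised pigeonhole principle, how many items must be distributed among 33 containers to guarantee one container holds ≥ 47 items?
n = (47 − 1)·33 + 1 = 1519

By the generalised pigeonhole principle, to guarantee some box contains ≥ r objects we need more than (r − 1) · k objects total. Threshold: n = (r − 1) · k + 1. With r = 47 and k = 33: n = 46 · 33 + 1 = 1518 + 1 = 1519. For n = 1518 = 46 · 33, we can put exactly 46 objects in every box, avoiding 47 in any single one — so 1519 is tight.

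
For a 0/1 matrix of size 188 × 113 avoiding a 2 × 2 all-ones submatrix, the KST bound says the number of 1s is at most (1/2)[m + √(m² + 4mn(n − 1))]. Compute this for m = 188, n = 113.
z(188, 113; 2, 2) ≤ (1/2)[188 + √(188² + 4·188·113·112)] = (1/2)[188 + √9552656] = 1639.3686

Kővári–Sós–Turán: let r_1, ..., r_188 be the row sums and z = Σ r_i the total number of 1s. Each pair of columns can share at most one row with both entries 1 (else a 2×2 all-ones block appears), so Σ_i C(r_i, 2) ≤ C(113, 2) = 6328. By convexity Σ_i C(r_i, 2) ≥ 188·C(z/188, 2) = z(z − 188)/(2·188), giving z² − 188z − 188·113·112 ≤ 0 and hence z ≤ (1/2)[188 + √(35344 + 4·2379328)] = (1/2)[188 + √9552656] ≈ (1/2)(188 + 3090.7371) = 1639.3686.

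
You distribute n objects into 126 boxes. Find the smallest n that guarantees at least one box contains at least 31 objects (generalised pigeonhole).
n = (31 − 1)·126 + 1 = 3781

By the generalised pigeonhole principle, to guarantee some box contains ≥ r objects we need more than (r − 1) · k objects total. Threshold: n = (r − 1) · k + 1. With r = 31 and k = 126: n = 30 · 126 + 1 = 3780 + 1 = 3781. For n = 3780 = 30 · 126, we can put exactly 30 objects in every box, avoiding 31 in any single one — so 3781 is tight.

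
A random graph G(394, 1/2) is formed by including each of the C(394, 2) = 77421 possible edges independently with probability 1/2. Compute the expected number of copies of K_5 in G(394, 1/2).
E[# K_5] = C(394, 5) · (1/2)^C(5, 2) = 77132064828 / 2^10 = 19283016207/256 ≈ 75324282.058594

For each 5-subset S of vertices (there are C(394, 5) = 77132064828 such S), let X_S = 1 if S induces a K_5 (all C(5, 2) = 10 edges present). Then P(X_S = 1) = (1/2)^10 = 1/1024. By linearity of expectation, E[# K_5] = C(394, 5) · (1/2)^10 = 77132064828 / 1024 = 19283016207/256 ≈ 75324282.058594.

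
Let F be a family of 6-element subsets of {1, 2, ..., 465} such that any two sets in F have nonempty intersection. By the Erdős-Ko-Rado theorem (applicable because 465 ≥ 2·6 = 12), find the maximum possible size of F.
max |F| = C(464, 5) = 175395504592

The Erdős-Ko-Rado theorem states: for n ≥ 2k, an intersecting family of k-subsets of an n-element set has size at most C(n − 1, k − 1), with equality for 'star' families {A ⊆ [n] : |A| = k, i ∈ A} (fix an element i). For n = 465, k = 6: C(464, 5) = 175395504592.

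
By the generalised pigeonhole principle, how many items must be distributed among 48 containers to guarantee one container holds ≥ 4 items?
n = (4 − 1)·48 + 1 = 145

By the generalised pigeonhole principle, to guarantee some box contains ≥ r objects we need more than (r − 1) · k objects total. Threshold: n = (r − 1) · k + 1. With r = 4 and k = 48: n = 3 · 48 + 1 = 144 + 1 = 145. For n = 144 = 3 · 48, we can put exactly 3 objects in every box, avoiding 4 in any single one — so 145 is tight.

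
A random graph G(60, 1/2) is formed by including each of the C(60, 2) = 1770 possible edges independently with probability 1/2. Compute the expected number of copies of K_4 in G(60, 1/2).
E[# K_4] = C(60, 4) · (1/2)^C(4, 2) = 487635 / 2^6 = 7619.296875

For each 4-subset S of vertices (there are C(60, 4) = 487635 such S), let X_S = 1 if S induces a K_4 (all C(4, 2) = 6 edges present). Then P(X_S = 1) = (1/2)^6 = 1/64. By linearity of expectation, E[# K_4] = C(60, 4) · (1/2)^6 = 487635 / 64 = 7619.296875.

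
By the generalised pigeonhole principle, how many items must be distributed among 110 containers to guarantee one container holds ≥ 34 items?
n = (34 − 1)·110 + 1 = 3631

By the generalised pigeonhole principle, to guarantee some box contains ≥ r objects we need more than (r − 1) · k objects total. Threshold: n = (r − 1) · k + 1. With r = 34 and k = 110: n = 33 · 110 + 1 = 3630 + 1 = 3631. For n = 3630 = 33 · 110, we can put exactly 33 objects in every box, avoiding 34 in any single one — so 3631 is tight.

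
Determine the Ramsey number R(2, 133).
R(2, 133) = 133

R(2, k) = k for all k ≥ 2: in a 2-colouring of K_k, either some edge is red (a red K_2) or all edges are blue (a blue K_k). And K_{132} coloured all-blue has no blue K_133, so R(2, 133) > 132. Hence R(2, 133) = 133.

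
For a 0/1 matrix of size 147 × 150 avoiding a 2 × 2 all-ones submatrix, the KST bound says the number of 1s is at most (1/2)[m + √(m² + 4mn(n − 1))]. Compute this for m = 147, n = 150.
z(147, 150; 2, 2) ≤ (1/2)[147 + √(147² + 4·147·150·149)] = (1/2)[147 + √13163409] = 1887.5706

Kővári–Sós–Turán: let r_1, ..., r_147 be the row sums and z = Σ r_i the total number of 1s. Each pair of columns can share at most one row with both entries 1 (else a 2×2 all-ones block appears), so Σ_i C(r_i, 2) ≤ C(150, 2) = 11175. By convexity Σ_i C(r_i, 2) ≥ 147·C(z/147, 2) = z(z − 147)/(2·147), giving z² − 147z − 147·150·149 ≤ 0 and hence z ≤ (1/2)[147 + √(21609 + 4·3285450)] = (1/2)[147 + √13163409] ≈ (1/2)(147 + 3628.1413) = 1887.5706.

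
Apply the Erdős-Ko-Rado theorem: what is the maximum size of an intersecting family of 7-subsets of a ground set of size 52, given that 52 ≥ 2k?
max |F| = C(51, 6) = 18009460

Erdős-Ko-Rado (1961): when n ≥ 2k, max |F| = C(n−1, k−1). The bound is attained by the star {A : i ∈ A} for any fixed i ∈ [n]. Here C(52−1, 7−1) = C(51, 6) = 18009460.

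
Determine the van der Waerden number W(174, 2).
W(174, 2) = 174 + 1 = 175

A 2-term AP is any pair of integers, so a monochromatic 2-AP exists iff some colour is used at least twice. With 174 colours, the colouring i ↦ i on {1, ..., 174} uses each colour once, avoiding any monochromatic pair, so W(174, 2) > 174. For {1, ..., 175}, pigeonhole forces two integers of the same colour, which form a monochromatic 2-AP. Hence W(174, 2) = 175.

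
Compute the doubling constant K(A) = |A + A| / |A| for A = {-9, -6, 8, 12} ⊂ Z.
K = |A + A| / |A| = 10/4 = 5/2

Enumerate A + A = {a + b : a, b ∈ A}. With |A| = 4, there are |A|^2 = 16 ordered sum pairs; collecting distinct values, A + A = {-18, -15, -12, -1, 2, 3, 6, 16, 20, 24}, so |A + A| = 10. Thus K = 10/4 = 5/2. For comparison, the minimum possible |A + A| over all 4-element sets is 2·4 − 1 = 7 (so min K = 7/4), attained only by arithmetic progressions.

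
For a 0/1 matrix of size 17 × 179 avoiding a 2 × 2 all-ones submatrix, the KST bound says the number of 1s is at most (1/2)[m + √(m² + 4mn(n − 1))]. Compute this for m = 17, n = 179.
z(17, 179; 2, 2) ≤ (1/2)[17 + √(17² + 4·17·179·178)] = (1/2)[17 + √2166905] = 744.5205

Kővári–Sós–Turán: let r_1, ..., r_17 be the row sums and z = Σ r_i the total number of 1s. Each pair of columns can share at most one row with both entries 1 (else a 2×2 all-ones block appears), so Σ_i C(r_i, 2) ≤ C(179, 2) = 15931. By convexity Σ_i C(r_i, 2) ≥ 17·C(z/17, 2) = z(z − 17)/(2·17), giving z² − 17z − 17·179·178 ≤ 0 and hence z ≤ (1/2)[17 + √(289 + 4·541654)] = (1/2)[17 + √2166905] ≈ (1/2)(17 + 1472.0411) = 744.5205.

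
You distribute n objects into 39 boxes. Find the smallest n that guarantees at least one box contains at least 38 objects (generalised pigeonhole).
n = (38 − 1)·39 + 1 = 1444

By the generalised pigeonhole principle, to guarantee some box contains ≥ r objects we need more than (r − 1) · k objects total. Threshold: n = (r − 1) · k + 1. With r = 38 and k = 39: n = 37 · 39 + 1 = 1443 + 1 = 1444. For n = 1443 = 37 · 39, we can put exactly 37 objects in every box, avoiding 38 in any single one — so 1444 is tight.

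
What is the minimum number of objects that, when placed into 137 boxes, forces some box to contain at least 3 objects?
n = (3 − 1)·137 + 1 = 275

By the generalised pigeonhole principle, to guarantee some box contains ≥ r objects we need more than (r − 1) · k objects total. Threshold: n = (r − 1) · k + 1. With r = 3 and k = 137: n = 2 · 137 + 1 = 274 + 1 = 275. For n = 274 = 2 · 137, we can put exactly 2 objects in every box, avoiding 3 in any single one — so 275 is tight.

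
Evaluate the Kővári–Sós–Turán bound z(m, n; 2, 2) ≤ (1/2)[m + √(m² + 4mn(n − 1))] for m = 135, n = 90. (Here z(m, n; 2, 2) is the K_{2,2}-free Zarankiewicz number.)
z(135, 90; 2, 2) ≤ (1/2)[135 + √(135² + 4·135·90·89)] = (1/2)[135 + √4343625] = 1109.5683

Kővári–Sós–Turán: let r_1, ..., r_135 be the row sums and z = Σ r_i the total number of 1s. Each pair of columns can share at most one row with both entries 1 (else a 2×2 all-ones block appears), so Σ_i C(r_i, 2) ≤ C(90, 2) = 4005. By convexity Σ_i C(r_i, 2) ≥ 135·C(z/135, 2) = z(z − 135)/(2·135), giving z² − 135z − 135·90·89 ≤ 0 and hence z ≤ (1/2)[135 + √(18225 + 4·1081350)] = (1/2)[135 + √4343625] ≈ (1/2)(135 + 2084.1365) = 1109.5683.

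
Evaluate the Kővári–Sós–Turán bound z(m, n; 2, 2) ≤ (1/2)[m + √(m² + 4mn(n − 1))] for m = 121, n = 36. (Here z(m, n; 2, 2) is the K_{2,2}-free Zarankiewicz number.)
z(121, 36; 2, 2) ≤ (1/2)[121 + √(121² + 4·121·36·35)] = (1/2)[121 + √624481] = 455.6206

Kővári–Sós–Turán: let r_1, ..., r_121 be the row sums and z = Σ r_i the total number of 1s. Each pair of columns can share at most one row with both entries 1 (else a 2×2 all-ones block appears), so Σ_i C(r_i, 2) ≤ C(36, 2) = 630. By convexity Σ_i C(r_i, 2) ≥ 121·C(z/121, 2) = z(z − 121)/(2·121), giving z² − 121z − 121·36·35 ≤ 0 and hence z ≤ (1/2)[121 + √(14641 + 4·152460)] = (1/2)[121 + √624481] ≈ (1/2)(121 + 790.2411) = 455.6206.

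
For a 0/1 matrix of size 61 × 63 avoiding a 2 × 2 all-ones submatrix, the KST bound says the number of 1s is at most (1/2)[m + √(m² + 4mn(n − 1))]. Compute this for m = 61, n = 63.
z(61, 63; 2, 2) ≤ (1/2)[61 + √(61² + 4·61·63·62)] = (1/2)[61 + √956785] = 519.5769

Kővári–Sós–Turán: let r_1, ..., r_61 be the row sums and z = Σ r_i the total number of 1s. Each pair of columns can share at most one row with both entries 1 (else a 2×2 all-ones block appears), so Σ_i C(r_i, 2) ≤ C(63, 2) = 1953. By convexity Σ_i C(r_i, 2) ≥ 61·C(z/61, 2) = z(z − 61)/(2·61), giving z² − 61z − 61·63·62 ≤ 0 and hence z ≤ (1/2)[61 + √(3721 + 4·238266)] = (1/2)[61 + √956785] ≈ (1/2)(61 + 978.1539) = 519.5769.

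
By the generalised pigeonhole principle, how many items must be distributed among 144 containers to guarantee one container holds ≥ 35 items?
n = (35 − 1)·144 + 1 = 4897

By the generalised pigeonhole principle, to guarantee some box contains ≥ r objects we need more than (r − 1) · k objects total. Threshold: n = (r − 1) · k + 1. With r = 35 and k = 144: n = 34 · 144 + 1 = 4896 + 1 = 4897. For n = 4896 = 34 · 144, we can put exactly 34 objects in every box, avoiding 35 in any single one — so 4897 is tight.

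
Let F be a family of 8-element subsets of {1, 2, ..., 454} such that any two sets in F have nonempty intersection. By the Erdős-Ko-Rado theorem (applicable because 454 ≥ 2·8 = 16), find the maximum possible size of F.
max |F| = C(453, 7) = 741356388162720

The Erdős-Ko-Rado theorem states: for n ≥ 2k, an intersecting family of k-subsets of an n-element set has size at most C(n − 1, k − 1), with equality for 'star' families {A ⊆ [n] : |A| = k, i ∈ A} (fix an element i). For n = 454, k = 8: C(453, 7) = 741356388162720.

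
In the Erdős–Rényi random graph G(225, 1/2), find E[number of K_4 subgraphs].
E[# K_4] = C(225, 4) · (1/2)^C(4, 2) = 103962600 / 2^6 = 12995325/8 = 1624415.625

For each 4-subset S of vertices (there are C(225, 4) = 103962600 such S), let X_S = 1 if S induces a K_4 (all C(4, 2) = 6 edges present). Then P(X_S = 1) = (1/2)^6 = 1/64. By linearity of expectation, E[# K_4] = C(225, 4) · (1/2)^6 = 103962600 / 64 = 12995325/8 = 1624415.625.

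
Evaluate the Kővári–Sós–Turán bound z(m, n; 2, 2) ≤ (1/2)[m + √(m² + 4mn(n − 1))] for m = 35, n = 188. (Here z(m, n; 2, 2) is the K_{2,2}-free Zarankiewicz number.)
z(35, 188; 2, 2) ≤ (1/2)[35 + √(35² + 4·35·188·187)] = (1/2)[35 + √4923065] = 1126.899

Kővári–Sós–Turán: let r_1, ..., r_35 be the row sums and z = Σ r_i the total number of 1s. Each pair of columns can share at most one row with both entries 1 (else a 2×2 all-ones block appears), so Σ_i C(r_i, 2) ≤ C(188, 2) = 17578. By convexity Σ_i C(r_i, 2) ≥ 35·C(z/35, 2) = z(z − 35)/(2·35), giving z² − 35z − 35·188·187 ≤ 0 and hence z ≤ (1/2)[35 + √(1225 + 4·1230460)] = (1/2)[35 + √4923065] ≈ (1/2)(35 + 2218.7981) = 1126.899.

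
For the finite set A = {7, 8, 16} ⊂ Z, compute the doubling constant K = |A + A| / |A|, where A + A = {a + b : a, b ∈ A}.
K = |A + A| / |A| = 6/3 = 2

Enumerate A + A = {a + b : a, b ∈ A}. With |A| = 3, there are |A|^2 = 9 ordered sum pairs; collecting distinct values, A + A = {14, 15, 16, 23, 24, 32}, so |A + A| = 6. Thus K = 6/3 = 2. For comparison, the minimum possible |A + A| over all 3-element sets is 2·3 − 1 = 5 (so min K = 5/3), attained only by arithmetic progressions.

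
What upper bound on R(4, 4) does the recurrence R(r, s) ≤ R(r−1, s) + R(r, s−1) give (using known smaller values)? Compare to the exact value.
R(4, 4) ≤ R(3, 4) + R(4, 3) = 9 + 9 = 18; exact value R(4, 4) = 18.

The Erdős–Szekeres recurrence R(r, s) ≤ R(r−1, s) + R(r, s−1) applied to (r, s) = (4, 4) gives
  R(4, 4) ≤ R(3, 4) + R(4, 3) = 9 + 9 = 18.
(Recall R(2, k) = k and R is symmetric.) Here the recurrence bound is tight: a matching lower-bound construction on K_{17} shows R(4, 4) > 17, so R(4, 4) = 18 exactly.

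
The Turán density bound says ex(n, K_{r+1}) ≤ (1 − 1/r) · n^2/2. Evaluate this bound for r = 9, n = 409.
Turán density bound = (8/9) · 409^2/2 = 669124/9 ≈ 74347.1111

Turán's theorem: ex(n, K_{r+1}) is achieved by the complete r-partite Turán graph T(n, r) with parts as balanced as possible, and is at most (1 − 1/r) · n^2/2. For r = 9, n = 409: the density bound is (8/9) · 167281/2 = 669124/9 ≈ 74347.1111. The integer-valued extremum is e(T(409, 9)) = 74346, which is strictly less than the density bound 669124/9 since 9 ∤ 409 (the parts of T(409, 9) cannot all be equal).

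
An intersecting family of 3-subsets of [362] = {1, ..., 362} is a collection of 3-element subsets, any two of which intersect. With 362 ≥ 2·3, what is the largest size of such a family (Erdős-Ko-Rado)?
max |F| = C(361, 2) = 64980

Erdős-Ko-Rado (1961): when n ≥ 2k, max |F| = C(n−1, k−1). The bound is attained by the star {A : i ∈ A} for any fixed i ∈ [n]. Here C(362−1, 3−1) = C(361, 2) = 64980.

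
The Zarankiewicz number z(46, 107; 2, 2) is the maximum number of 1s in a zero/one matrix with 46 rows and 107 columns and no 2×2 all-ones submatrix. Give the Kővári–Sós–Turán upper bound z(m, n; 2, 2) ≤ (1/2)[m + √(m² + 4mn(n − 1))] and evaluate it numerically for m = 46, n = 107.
z(46, 107; 2, 2) ≤ (1/2)[46 + √(46² + 4·46·107·106)] = (1/2)[46 + √2089044] = 745.6763

Kővári–Sós–Turán: let r_1, ..., r_46 be the row sums and z = Σ r_i the total number of 1s. Each pair of columns can share at most one row with both entries 1 (else a 2×2 all-ones block appears), so Σ_i C(r_i, 2) ≤ C(107, 2) = 5671. By convexity Σ_i C(r_i, 2) ≥ 46·C(z/46, 2) = z(z − 46)/(2·46), giving z² − 46z − 46·107·106 ≤ 0 and hence z ≤ (1/2)[46 + √(2116 + 4·521732)] = (1/2)[46 + √2089044] ≈ (1/2)(46 + 1445.3526) = 745.6763.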